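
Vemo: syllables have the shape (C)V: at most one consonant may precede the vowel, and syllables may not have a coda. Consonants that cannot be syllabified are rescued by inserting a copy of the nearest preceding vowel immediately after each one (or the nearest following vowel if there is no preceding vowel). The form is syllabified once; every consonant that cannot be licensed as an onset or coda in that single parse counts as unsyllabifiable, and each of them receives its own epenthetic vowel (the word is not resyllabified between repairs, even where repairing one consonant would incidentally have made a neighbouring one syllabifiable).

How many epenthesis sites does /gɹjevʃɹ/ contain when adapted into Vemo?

The unsyllabifiable consonants are /g/, /ɹ/, /v/, /ʃ/, /ɹ/; each receives one epenthetic vowel.

5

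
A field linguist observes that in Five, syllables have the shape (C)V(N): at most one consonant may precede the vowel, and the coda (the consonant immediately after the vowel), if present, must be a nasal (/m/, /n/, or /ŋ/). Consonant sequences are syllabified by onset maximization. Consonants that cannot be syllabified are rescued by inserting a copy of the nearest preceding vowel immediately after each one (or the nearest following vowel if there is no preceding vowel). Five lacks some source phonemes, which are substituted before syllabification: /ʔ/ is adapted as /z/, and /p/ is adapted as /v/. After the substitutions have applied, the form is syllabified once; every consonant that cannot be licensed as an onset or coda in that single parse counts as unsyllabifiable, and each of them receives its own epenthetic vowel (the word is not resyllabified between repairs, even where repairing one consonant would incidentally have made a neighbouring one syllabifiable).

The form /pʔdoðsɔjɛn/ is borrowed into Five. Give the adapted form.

vozodoðosɔjɛn

Substitution: /p/ → /v/, /ʔ/ → /z/, giving /vzdoðsɔjɛn/.
The consonants /v/, /z/, /ð/ cannot be parsed into a legal (C)V(N) syllable (only a nasal (/m/, /n/, or /ŋ/) is licensed in coda position; onsets are limited to one consonant).
Inserting the epenthetic vowel yields /v/ → /vo/, /z/ → /zo/, /ð/ → /ðo/.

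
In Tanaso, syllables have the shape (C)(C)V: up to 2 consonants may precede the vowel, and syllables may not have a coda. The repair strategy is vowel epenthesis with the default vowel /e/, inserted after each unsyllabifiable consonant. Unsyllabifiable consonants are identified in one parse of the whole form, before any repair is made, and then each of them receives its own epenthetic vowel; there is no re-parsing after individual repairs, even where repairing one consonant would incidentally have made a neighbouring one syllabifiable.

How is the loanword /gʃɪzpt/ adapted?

gʃɪzepete

Syllabifying with onset maximization leaves /z/, /p/, /t/ stranded (no codas are permitted; onsets may contain at most 2 consonants).
Inserting the epenthetic vowel yields /z/ → /ze/, /p/ → /pe/, /t/ → /te/.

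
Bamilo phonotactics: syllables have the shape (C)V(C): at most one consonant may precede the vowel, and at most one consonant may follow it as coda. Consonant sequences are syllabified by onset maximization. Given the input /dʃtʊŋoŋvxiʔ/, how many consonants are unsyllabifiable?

3

Syllabifying with onset maximization leaves /d/, /ʃ/, /v/ stranded (at most one coda consonant is licensed; onsets are limited to one consonant).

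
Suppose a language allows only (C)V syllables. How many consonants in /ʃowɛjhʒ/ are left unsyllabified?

The consonants /j/, /h/, /ʒ/ cannot be parsed into a legal (C)V syllable (no codas are permitted; onsets are limited to one consonant).

3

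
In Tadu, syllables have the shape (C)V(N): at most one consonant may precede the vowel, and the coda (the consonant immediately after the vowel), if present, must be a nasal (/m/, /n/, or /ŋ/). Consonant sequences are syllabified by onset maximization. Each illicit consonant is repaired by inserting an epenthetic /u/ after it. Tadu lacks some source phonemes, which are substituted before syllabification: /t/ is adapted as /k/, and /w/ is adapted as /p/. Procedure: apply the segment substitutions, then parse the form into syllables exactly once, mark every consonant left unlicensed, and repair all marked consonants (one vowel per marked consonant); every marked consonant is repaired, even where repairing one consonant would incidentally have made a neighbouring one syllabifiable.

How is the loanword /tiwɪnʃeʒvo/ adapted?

kipɪnʃeʒuvo

Substitution: /t/ → /k/, /w/ → /p/, giving /kipɪnʃeʒvo/.
Syllabifying with onset maximization leaves /ʒ/ stranded (only a nasal (/m/, /n/, or /ŋ/) is licensed in coda position; onsets are limited to one consonant).
Inserting the epenthetic vowel yields /ʒ/ → /ʒu/.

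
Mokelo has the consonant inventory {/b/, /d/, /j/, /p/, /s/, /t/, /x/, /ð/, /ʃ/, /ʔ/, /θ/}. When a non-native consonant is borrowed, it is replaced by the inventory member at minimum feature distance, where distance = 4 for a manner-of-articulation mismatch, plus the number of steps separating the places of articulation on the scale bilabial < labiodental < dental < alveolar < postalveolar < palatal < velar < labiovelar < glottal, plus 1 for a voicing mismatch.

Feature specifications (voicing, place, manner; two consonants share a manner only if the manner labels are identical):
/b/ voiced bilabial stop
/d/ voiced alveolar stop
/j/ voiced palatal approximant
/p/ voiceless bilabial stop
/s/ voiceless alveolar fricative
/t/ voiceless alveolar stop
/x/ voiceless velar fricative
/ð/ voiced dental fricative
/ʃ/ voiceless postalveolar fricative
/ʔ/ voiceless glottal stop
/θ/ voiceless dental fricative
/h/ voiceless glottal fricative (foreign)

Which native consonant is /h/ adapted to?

x

/x/ is closest: same manner (fricative), place distance 2 (glottal→velar), same voicing; total 2. Next closest is /ʃ/ at distance 4.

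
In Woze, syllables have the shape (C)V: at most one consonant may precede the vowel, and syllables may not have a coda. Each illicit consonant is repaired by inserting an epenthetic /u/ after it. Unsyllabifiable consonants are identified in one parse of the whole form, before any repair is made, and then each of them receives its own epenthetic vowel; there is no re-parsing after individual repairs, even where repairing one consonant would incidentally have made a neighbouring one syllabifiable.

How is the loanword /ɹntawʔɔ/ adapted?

ɹunutawuʔɔ

Syllabifying with onset maximization leaves /ɹ/, /n/, /w/ stranded (no codas are permitted; onsets are limited to one consonant).
Inserting the epenthetic vowel yields /ɹ/ → /ɹu/, /n/ → /nu/, /w/ → /wu/.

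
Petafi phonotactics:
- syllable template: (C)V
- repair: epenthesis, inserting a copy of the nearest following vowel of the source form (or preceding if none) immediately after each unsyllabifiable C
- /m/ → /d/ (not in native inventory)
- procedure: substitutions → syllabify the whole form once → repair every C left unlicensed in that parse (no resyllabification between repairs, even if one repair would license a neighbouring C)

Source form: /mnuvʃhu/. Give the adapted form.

dunuvuʃuhu

Substitution: /m/ → /d/, giving /dnuvʃhu/.
The consonants /d/, /v/, /ʃ/ cannot be parsed into a legal (C)V syllable (no codas are permitted; onsets are limited to one consonant).
Inserting the epenthetic vowel yields /d/ → /du/, /v/ → /vu/, /ʃ/ → /ʃu/.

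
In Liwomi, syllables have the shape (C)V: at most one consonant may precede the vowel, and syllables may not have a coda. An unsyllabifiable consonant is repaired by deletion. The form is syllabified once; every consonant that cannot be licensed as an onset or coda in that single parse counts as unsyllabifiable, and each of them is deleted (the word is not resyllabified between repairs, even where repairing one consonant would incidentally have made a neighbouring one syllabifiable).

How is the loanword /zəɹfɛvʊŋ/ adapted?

Syllabifying with onset maximization leaves /ɹ/, /ŋ/ stranded (no codas are permitted; onsets are limited to one consonant).
Deleting the stranded consonants removes /ɹ/, /ŋ/.

zəfɛvʊ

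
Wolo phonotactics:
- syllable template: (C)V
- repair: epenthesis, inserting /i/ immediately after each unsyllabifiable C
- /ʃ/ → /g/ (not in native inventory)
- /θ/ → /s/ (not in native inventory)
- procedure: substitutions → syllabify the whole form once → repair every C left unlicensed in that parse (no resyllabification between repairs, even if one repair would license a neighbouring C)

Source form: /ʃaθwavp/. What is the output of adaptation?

Substitution: /ʃ/ → /g/, /θ/ → /s/, giving /gaswavp/.
The consonants /s/, /v/, /p/ cannot be parsed into a legal (C)V syllable (no codas are permitted; onsets are limited to one consonant).
Each unlicensed consonant becomes the onset of a new syllable: /s/ → /si/, /v/ → /vi/, /p/ → /pi/.

gasiwavipi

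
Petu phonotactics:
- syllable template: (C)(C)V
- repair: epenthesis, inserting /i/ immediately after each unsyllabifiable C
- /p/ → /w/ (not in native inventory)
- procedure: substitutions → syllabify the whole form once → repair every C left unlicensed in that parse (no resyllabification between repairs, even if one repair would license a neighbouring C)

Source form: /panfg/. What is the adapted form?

Substitution: /p/ → /w/, giving /wanfg/.
Under (C)(C)V, the unsyllabifiable consonants are /n/, /f/, /g/ (no codas are permitted; onsets may contain at most 2 consonants).
Inserting the epenthetic vowel yields /n/ → /ni/, /f/ → /fi/, /g/ → /gi/.

wanifigi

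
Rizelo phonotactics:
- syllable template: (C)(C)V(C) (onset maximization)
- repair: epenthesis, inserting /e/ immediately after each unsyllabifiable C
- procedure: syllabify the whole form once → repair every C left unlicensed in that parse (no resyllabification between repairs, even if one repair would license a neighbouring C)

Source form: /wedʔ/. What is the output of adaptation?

Under (C)(C)V(C), the unsyllabifiable consonants are /ʔ/ (at most one coda consonant is licensed; onsets may contain at most 2 consonants).
Each unlicensed consonant becomes the onset of a new syllable: /ʔ/ → /ʔe/.

wedʔe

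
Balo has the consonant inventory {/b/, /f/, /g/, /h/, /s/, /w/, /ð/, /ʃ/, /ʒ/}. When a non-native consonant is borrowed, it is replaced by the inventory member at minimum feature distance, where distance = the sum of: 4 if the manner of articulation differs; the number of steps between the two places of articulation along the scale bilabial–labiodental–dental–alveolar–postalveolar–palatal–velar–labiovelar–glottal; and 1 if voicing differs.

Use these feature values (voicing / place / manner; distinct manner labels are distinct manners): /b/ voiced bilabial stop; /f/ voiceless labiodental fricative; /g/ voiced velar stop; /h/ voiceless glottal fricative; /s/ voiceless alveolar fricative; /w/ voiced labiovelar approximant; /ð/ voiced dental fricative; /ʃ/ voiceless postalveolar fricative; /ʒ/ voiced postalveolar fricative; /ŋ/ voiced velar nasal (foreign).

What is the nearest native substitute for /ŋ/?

g

/g/ is closest: manner differs (nasal→stop, +4), place distance 0 (velar→velar), same voicing; total 4. Next closest is /w/ at distance 5.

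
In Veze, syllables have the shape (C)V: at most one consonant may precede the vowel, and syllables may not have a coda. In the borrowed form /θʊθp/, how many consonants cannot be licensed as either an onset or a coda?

The consonants /θ/, /p/ cannot be parsed into a legal (C)V syllable (no codas are permitted; onsets are limited to one consonant).

2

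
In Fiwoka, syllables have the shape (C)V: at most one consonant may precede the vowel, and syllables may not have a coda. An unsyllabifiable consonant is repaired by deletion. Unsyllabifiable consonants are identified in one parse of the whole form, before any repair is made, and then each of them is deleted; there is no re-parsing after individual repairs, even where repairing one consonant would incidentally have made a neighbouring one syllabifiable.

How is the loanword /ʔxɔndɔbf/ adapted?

The consonants /ʔ/, /n/, /b/, /f/ cannot be parsed into a legal (C)V syllable (no codas are permitted; onsets are limited to one consonant).
Each unlicensed consonant is deleted: /ʔ/, /n/, /b/, /f/.

xɔdɔ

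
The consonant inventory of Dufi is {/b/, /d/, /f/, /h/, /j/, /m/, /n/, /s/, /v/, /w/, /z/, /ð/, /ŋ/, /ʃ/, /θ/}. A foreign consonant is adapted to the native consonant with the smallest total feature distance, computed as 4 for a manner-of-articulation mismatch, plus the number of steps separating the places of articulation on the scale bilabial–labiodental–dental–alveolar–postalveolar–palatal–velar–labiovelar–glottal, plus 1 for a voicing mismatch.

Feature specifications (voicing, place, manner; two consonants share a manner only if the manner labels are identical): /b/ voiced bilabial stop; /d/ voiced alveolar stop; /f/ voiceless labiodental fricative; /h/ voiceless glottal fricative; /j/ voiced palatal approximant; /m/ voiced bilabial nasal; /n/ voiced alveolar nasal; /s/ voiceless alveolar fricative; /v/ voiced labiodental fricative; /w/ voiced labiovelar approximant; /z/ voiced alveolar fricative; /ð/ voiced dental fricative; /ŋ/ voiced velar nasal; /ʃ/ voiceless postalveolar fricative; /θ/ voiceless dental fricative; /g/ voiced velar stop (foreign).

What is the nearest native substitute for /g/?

d

/d/ is closest: same manner (stop), place distance 3 (velar→alveolar), same voicing; total 3. Next closest is /ŋ/ at distance 4.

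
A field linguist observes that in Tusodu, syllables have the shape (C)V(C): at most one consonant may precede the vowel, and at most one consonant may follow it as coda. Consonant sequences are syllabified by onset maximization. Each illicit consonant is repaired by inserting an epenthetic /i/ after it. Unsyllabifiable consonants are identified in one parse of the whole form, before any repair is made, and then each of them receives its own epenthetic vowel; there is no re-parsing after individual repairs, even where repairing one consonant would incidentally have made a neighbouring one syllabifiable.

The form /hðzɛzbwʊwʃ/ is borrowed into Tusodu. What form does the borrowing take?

Syllabifying with onset maximization leaves /h/, /ð/, /b/, /ʃ/ stranded (at most one coda consonant is licensed; onsets are limited to one consonant).
Each unlicensed consonant becomes the onset of a new syllable: /h/ → /hi/, /ð/ → /ði/, /b/ → /bi/, /ʃ/ → /ʃi/.

hiðizɛzbiwʊwʃi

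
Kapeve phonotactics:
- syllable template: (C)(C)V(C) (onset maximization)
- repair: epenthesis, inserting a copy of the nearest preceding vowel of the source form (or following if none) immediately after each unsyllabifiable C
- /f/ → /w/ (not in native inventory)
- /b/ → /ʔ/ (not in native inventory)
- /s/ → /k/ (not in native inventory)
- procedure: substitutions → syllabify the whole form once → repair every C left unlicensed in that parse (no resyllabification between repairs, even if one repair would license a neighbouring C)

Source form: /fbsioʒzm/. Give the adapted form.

Substitution: /f/ → /w/, /b/ → /ʔ/, /s/ → /k/, giving /wʔkioʒzm/.
Under (C)(C)V(C), the unsyllabifiable consonants are /w/, /z/, /m/ (at most one coda consonant is licensed; onsets may contain at most 2 consonants).
Epenthesis after each stranded consonant: /w/ → /wi/, /z/ → /zo/, /m/ → /mo/.

wiʔkioʒzomo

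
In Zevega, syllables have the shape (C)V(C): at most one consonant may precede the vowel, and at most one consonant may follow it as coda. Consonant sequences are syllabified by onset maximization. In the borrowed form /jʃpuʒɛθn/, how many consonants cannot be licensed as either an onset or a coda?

The consonants /j/, /ʃ/, /n/ cannot be parsed into a legal (C)V(C) syllable (at most one coda consonant is licensed; onsets are limited to one consonant).

3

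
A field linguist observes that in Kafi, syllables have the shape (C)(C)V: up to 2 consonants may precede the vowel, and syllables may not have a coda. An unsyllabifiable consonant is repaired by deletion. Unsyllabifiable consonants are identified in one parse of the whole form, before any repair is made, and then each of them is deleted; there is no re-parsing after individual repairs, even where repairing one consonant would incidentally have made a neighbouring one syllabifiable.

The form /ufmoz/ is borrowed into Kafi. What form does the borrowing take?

ufmo

Syllabifying with onset maximization leaves /z/ stranded (no codas are permitted; onsets may contain at most 2 consonants).
Deletion applies to /z/.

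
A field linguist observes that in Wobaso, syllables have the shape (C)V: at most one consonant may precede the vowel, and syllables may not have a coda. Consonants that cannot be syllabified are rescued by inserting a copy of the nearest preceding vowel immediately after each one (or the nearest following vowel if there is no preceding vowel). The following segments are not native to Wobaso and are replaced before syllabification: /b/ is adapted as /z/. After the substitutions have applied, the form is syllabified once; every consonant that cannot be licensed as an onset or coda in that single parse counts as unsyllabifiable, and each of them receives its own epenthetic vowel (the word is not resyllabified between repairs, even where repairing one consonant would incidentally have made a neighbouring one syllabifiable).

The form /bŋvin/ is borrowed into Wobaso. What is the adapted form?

ziŋivini

Substitution: /b/ → /z/, giving /zŋvin/.
Under (C)V, the unsyllabifiable consonants are /z/, /ŋ/, /n/ (no codas are permitted; onsets are limited to one consonant).
Each unlicensed consonant becomes the onset of a new syllable: /z/ → /zi/, /ŋ/ → /ŋi/, /n/ → /ni/.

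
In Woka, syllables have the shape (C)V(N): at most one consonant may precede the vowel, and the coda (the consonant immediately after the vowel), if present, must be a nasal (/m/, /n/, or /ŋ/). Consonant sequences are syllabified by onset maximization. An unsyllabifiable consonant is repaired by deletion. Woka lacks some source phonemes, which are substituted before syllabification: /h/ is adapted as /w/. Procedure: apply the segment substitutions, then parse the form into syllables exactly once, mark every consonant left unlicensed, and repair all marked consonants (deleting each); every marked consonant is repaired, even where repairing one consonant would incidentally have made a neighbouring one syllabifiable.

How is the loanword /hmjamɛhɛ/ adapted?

Substitution: /h/ → /w/, giving /wmjamɛwɛ/.
Syllabifying with onset maximization leaves /w/, /m/ stranded (only a nasal (/m/, /n/, or /ŋ/) is licensed in coda position; onsets are limited to one consonant).
Deleting the stranded consonants removes /w/, /m/.

jamɛwɛ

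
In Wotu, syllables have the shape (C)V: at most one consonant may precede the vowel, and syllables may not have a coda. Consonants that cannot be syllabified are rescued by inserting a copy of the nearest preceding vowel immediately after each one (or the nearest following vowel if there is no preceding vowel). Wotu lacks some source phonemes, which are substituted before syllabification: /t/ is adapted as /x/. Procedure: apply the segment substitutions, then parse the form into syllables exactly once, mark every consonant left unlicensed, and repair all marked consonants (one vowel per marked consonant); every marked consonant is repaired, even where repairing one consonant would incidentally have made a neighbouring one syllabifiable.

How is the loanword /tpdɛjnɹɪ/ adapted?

Substitution: /t/ → /x/, giving /xpdɛjnɹɪ/.
Under (C)V, the unsyllabifiable consonants are /x/, /p/, /j/, /n/ (no codas are permitted; onsets are limited to one consonant).
Each unlicensed consonant becomes the onset of a new syllable: /x/ → /xɛ/, /p/ → /pɛ/, /j/ → /jɛ/, /n/ → /nɛ/.

xɛpɛdɛjɛnɛɹɪ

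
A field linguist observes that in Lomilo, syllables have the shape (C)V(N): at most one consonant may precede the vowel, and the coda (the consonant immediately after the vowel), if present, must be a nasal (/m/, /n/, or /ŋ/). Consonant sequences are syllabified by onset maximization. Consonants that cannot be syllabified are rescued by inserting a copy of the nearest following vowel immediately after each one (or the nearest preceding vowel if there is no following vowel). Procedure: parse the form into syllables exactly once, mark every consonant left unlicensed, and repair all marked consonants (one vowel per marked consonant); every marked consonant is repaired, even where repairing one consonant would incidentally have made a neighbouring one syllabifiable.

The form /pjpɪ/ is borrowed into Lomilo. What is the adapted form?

Syllabifying with onset maximization leaves /p/, /j/ stranded (only a nasal (/m/, /n/, or /ŋ/) is licensed in coda position; onsets are limited to one consonant).
Epenthesis after each stranded consonant: /p/ → /pɪ/, /j/ → /jɪ/.

pɪjɪpɪ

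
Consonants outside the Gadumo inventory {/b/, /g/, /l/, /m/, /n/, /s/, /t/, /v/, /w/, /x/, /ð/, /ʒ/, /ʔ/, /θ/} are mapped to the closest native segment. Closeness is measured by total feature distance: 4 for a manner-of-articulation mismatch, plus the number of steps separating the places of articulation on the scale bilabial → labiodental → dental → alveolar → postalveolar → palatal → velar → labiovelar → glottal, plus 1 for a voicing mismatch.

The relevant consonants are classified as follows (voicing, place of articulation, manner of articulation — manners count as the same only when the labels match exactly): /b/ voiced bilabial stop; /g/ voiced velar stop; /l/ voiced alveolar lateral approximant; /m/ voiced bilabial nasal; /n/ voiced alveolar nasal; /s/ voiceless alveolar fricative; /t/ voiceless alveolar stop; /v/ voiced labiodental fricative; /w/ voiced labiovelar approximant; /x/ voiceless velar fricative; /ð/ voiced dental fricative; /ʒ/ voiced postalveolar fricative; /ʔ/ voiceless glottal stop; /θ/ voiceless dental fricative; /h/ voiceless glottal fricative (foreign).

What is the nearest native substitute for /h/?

/x/ is closest: same manner (fricative), place distance 2 (glottal→velar), same voicing; total 2. Next closest is /ʔ/ at distance 4.

x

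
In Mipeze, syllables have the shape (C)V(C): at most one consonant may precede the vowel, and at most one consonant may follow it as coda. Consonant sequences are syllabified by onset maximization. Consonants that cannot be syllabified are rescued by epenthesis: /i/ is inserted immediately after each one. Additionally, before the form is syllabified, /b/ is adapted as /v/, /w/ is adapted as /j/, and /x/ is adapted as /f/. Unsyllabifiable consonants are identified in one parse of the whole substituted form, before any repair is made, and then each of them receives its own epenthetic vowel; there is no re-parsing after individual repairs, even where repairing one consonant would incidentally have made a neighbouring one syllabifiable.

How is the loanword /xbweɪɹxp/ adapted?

Substitution: /x/ → /f/, /b/ → /v/, /w/ → /j/, giving /fvjeɪɹfp/.
The consonants /f/, /v/, /f/, /p/ cannot be parsed into a legal (C)V(C) syllable (at most one coda consonant is licensed; onsets are limited to one consonant).
Each unlicensed consonant becomes the onset of a new syllable: /f/ → /fi/, /v/ → /vi/, /f/ → /fi/, /p/ → /pi/.

fivijeɪɹfipi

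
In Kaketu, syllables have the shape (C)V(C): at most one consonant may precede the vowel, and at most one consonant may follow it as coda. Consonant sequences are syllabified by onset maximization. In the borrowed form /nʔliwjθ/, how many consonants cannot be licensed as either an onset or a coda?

Under (C)V(C), the unsyllabifiable consonants are /n/, /ʔ/, /j/, /θ/ (at most one coda consonant is licensed; onsets are limited to one consonant).

4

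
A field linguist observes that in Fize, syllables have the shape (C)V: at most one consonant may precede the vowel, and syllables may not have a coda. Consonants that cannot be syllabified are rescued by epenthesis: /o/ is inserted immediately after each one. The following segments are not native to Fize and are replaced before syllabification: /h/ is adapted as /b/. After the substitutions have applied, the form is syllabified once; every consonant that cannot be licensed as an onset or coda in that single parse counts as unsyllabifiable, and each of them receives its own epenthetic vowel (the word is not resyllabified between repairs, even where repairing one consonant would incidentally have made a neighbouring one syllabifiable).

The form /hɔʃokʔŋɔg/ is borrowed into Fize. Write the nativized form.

bɔʃokoʔoŋɔgo

Substitution: /h/ → /b/, giving /bɔʃokʔŋɔg/.
The consonants /k/, /ʔ/, /g/ cannot be parsed into a legal (C)V syllable (no codas are permitted; onsets are limited to one consonant).
Epenthesis after each stranded consonant: /k/ → /ko/, /ʔ/ → /ʔo/, /g/ → /go/.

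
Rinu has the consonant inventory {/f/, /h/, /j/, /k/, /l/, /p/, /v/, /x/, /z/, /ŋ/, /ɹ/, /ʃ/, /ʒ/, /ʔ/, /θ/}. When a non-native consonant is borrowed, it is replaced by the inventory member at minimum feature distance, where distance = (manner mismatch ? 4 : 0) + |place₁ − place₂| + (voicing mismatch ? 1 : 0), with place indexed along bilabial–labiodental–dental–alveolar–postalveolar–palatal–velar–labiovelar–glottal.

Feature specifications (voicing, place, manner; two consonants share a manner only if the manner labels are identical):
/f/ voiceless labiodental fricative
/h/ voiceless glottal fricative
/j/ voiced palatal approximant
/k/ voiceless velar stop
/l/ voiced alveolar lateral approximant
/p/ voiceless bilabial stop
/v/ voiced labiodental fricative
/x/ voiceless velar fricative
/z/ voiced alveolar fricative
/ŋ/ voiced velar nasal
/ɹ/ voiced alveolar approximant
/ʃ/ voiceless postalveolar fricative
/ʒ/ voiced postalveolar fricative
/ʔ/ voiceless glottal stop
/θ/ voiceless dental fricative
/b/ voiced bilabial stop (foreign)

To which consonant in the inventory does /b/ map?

/p/ is closest: same manner (stop), place distance 0 (bilabial→bilabial), voicing differs (+1); total 1. Next closest is /v/ at distance 5.

p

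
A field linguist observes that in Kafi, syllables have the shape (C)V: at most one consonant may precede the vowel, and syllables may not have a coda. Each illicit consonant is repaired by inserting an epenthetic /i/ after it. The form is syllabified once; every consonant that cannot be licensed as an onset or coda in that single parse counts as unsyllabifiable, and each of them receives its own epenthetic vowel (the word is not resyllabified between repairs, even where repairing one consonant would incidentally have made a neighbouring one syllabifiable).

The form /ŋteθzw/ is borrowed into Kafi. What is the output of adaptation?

ŋiteθiziwi

Syllabifying with onset maximization leaves /ŋ/, /θ/, /z/, /w/ stranded (no codas are permitted; onsets are limited to one consonant).
Each unlicensed consonant becomes the onset of a new syllable: /ŋ/ → /ŋi/, /θ/ → /θi/, /z/ → /zi/, /w/ → /wi/.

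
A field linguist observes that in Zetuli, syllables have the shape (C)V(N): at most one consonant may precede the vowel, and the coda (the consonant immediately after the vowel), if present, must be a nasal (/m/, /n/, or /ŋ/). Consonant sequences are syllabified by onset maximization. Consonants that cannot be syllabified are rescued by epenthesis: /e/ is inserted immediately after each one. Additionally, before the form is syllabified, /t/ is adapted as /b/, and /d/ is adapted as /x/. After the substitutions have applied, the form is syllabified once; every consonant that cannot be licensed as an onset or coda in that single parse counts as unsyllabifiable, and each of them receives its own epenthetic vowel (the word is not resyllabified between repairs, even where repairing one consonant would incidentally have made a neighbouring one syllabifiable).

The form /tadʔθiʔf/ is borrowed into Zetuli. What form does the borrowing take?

Substitution: /t/ → /b/, /d/ → /x/, giving /baxʔθiʔf/.
Syllabifying with onset maximization leaves /x/, /ʔ/, /ʔ/, /f/ stranded (only a nasal (/m/, /n/, or /ŋ/) is licensed in coda position; onsets are limited to one consonant).
Each unlicensed consonant becomes the onset of a new syllable: /x/ → /xe/, /ʔ/ → /ʔe/, /ʔ/ → /ʔe/, /f/ → /fe/.

baxeʔeθiʔefe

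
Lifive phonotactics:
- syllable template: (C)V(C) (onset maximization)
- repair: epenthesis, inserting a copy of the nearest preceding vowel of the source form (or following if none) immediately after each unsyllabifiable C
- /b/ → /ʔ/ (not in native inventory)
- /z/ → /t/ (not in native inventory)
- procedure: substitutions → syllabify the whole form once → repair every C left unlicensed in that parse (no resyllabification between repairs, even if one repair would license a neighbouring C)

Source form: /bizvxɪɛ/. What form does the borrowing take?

ʔitvixɪɛ

Substitution: /b/ → /ʔ/, /z/ → /t/, giving /ʔitvxɪɛ/.
The consonants /v/ cannot be parsed into a legal (C)V(C) syllable (at most one coda consonant is licensed; onsets are limited to one consonant).
Each unlicensed consonant becomes the onset of a new syllable: /v/ → /vi/.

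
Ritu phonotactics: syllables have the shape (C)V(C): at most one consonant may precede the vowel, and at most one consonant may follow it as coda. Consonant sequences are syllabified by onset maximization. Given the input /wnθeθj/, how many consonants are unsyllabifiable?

3

The consonants /w/, /n/, /j/ cannot be parsed into a legal (C)V(C) syllable (at most one coda consonant is licensed; onsets are limited to one consonant).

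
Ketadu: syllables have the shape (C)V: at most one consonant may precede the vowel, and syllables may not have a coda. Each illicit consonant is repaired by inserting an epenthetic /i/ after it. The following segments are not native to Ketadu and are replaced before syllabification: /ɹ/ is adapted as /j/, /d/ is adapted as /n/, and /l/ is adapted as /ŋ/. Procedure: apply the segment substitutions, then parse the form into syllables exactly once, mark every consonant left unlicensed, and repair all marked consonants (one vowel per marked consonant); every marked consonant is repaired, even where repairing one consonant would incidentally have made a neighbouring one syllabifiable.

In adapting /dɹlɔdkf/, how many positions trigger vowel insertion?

After substitution the input is /njŋɔnkf/.
The unsyllabifiable consonants are /n/, /j/, /n/, /k/, /f/; each receives one epenthetic vowel.

5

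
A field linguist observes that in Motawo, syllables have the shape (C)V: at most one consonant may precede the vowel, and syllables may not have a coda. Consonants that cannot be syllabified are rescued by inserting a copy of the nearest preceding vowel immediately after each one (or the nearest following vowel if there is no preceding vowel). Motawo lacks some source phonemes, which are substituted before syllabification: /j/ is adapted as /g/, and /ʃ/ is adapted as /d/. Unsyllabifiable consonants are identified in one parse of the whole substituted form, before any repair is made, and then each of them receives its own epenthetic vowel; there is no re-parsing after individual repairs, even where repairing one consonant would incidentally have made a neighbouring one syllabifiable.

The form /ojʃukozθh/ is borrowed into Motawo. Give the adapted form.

Substitution: /j/ → /g/, /ʃ/ → /d/, giving /ogdukozθh/.
The consonants /g/, /z/, /θ/, /h/ cannot be parsed into a legal (C)V syllable (no codas are permitted; onsets are limited to one consonant).
Epenthesis after each stranded consonant: /g/ → /go/, /z/ → /zo/, /θ/ → /θo/, /h/ → /ho/.

ogodukozoθoho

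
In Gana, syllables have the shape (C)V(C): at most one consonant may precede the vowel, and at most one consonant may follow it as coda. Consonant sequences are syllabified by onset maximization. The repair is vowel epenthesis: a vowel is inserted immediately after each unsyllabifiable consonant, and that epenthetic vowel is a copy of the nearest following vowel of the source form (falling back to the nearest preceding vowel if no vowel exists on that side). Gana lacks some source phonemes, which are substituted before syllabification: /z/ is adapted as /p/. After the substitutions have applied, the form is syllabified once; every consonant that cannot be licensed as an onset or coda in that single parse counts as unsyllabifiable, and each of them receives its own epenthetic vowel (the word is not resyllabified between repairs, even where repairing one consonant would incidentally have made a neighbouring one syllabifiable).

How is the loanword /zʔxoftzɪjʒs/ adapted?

poʔoxoftɪpɪjʒɪsɪ

Substitution: /z/ → /p/, giving /pʔxoftpɪjʒs/.
The consonants /p/, /ʔ/, /t/, /ʒ/, /s/ cannot be parsed into a legal (C)V(C) syllable (at most one coda consonant is licensed; onsets are limited to one consonant).
Each unlicensed consonant becomes the onset of a new syllable: /p/ → /po/, /ʔ/ → /ʔo/, /t/ → /tɪ/, /ʒ/ → /ʒɪ/, /s/ → /sɪ/.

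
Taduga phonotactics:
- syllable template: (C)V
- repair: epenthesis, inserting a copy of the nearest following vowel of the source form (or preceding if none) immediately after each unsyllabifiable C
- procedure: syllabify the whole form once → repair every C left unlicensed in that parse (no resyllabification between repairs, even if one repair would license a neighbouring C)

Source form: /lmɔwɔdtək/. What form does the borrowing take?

lɔmɔwɔdətəkə

Syllabifying with onset maximization leaves /l/, /d/, /k/ stranded (no codas are permitted; onsets are limited to one consonant).
Epenthesis after each stranded consonant: /l/ → /lɔ/, /d/ → /də/, /k/ → /kə/.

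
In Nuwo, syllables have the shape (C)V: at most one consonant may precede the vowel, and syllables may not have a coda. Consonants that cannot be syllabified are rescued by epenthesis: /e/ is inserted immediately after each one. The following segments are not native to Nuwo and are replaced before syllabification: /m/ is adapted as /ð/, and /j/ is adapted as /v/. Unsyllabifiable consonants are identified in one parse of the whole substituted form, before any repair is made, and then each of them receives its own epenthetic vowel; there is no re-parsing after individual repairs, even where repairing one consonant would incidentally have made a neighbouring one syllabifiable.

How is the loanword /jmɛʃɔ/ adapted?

Substitution: /j/ → /v/, /m/ → /ð/, giving /vðɛʃɔ/.
The consonants /v/ cannot be parsed into a legal (C)V syllable (no codas are permitted; onsets are limited to one consonant).
Epenthesis after each stranded consonant: /v/ → /ve/.

veðɛʃɔ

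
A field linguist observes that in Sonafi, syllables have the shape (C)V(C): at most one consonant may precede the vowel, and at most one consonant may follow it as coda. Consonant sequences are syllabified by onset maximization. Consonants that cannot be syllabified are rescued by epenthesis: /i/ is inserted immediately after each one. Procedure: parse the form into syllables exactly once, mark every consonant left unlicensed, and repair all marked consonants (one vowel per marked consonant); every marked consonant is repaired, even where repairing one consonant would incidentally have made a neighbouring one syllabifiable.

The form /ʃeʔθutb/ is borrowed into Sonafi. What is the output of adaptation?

ʃeʔθutbi

Syllabifying with onset maximization leaves /b/ stranded (at most one coda consonant is licensed; onsets are limited to one consonant).
Inserting the epenthetic vowel yields /b/ → /bi/.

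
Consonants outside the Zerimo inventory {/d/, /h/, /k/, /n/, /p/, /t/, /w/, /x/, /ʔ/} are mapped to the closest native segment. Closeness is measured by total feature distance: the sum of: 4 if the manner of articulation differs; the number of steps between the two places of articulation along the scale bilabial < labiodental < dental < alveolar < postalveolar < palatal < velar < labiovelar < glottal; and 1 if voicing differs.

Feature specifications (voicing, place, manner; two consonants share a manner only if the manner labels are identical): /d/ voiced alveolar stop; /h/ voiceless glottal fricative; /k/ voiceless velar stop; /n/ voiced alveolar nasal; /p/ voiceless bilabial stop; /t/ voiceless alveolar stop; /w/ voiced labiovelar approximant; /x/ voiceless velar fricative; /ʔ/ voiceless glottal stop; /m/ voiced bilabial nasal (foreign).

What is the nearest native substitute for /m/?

/n/ is closest: same manner (nasal), place distance 3 (bilabial→alveolar), same voicing; total 3. Next closest is /p/ at distance 5.

n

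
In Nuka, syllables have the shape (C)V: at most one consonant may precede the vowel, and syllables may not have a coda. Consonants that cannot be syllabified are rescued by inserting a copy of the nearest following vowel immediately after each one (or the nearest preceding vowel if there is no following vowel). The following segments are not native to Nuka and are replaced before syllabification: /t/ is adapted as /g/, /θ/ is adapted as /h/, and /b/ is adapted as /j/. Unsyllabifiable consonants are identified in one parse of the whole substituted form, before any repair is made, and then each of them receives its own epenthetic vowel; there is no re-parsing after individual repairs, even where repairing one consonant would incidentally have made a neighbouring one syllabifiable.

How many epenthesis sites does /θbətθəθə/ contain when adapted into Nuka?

After substitution the input is /hjəghəhə/.
The unsyllabifiable consonants are /h/, /g/; each receives one epenthetic vowel.

2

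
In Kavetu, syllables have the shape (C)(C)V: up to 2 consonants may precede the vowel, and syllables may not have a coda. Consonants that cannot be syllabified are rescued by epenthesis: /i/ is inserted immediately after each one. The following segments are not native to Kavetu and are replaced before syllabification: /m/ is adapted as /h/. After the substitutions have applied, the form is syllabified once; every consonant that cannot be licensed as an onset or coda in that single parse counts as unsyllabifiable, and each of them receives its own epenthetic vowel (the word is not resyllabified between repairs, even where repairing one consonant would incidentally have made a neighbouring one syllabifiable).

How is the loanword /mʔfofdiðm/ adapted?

Substitution: /m/ → /h/, giving /hʔfofdiðh/.
The consonants /h/, /ð/, /h/ cannot be parsed into a legal (C)(C)V syllable (no codas are permitted; onsets may contain at most 2 consonants).
Each unlicensed consonant becomes the onset of a new syllable: /h/ → /hi/, /ð/ → /ði/, /h/ → /hi/.

hiʔfofdiðihi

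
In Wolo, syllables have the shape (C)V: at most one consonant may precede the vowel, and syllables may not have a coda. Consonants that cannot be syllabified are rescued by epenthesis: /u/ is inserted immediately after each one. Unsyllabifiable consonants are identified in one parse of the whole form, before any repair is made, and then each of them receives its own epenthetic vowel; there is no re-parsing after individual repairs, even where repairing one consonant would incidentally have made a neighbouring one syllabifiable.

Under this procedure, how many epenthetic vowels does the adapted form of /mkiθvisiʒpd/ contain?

The unsyllabifiable consonants are /m/, /θ/, /ʒ/, /p/, /d/; each receives one epenthetic vowel.

5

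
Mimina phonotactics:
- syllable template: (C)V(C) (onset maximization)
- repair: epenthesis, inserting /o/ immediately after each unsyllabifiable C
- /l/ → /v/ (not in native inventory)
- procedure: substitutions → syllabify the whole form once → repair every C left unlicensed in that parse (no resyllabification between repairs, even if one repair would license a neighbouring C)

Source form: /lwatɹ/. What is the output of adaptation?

vowatɹo

Substitution: /l/ → /v/, giving /vwatɹ/.
The consonants /v/, /ɹ/ cannot be parsed into a legal (C)V(C) syllable (at most one coda consonant is licensed; onsets are limited to one consonant).
Inserting the epenthetic vowel yields /v/ → /vo/, /ɹ/ → /ɹo/.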